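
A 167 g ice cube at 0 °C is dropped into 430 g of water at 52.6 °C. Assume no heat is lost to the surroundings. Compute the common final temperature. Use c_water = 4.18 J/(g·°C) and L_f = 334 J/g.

Net heat exchanged in the isolated system is zero:
latent heat to melt: 167×334 = 55778; meltwater 0→T: 167×4.18×T = 698.06 T; water cools: 430×4.18×(T − 52.6) = 1797.4(T − 52.6)
2495.5 T = 94543 − 55778 = 38765
T ≈ 15.53 °C — above 0 °C, consistent with complete melting.

T_f ≈ 15.5 °C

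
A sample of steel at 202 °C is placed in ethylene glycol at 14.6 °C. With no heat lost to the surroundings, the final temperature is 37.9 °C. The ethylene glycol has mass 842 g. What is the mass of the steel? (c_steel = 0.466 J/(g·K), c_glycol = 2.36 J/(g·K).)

m ≈ 605 g

Heat lost by the steel = heat gained by the glycol:
m×0.466×(202 − 37.9) = 842×2.36×(37.9 − 14.6)
76.47 m = 46300  ⇒  m ≈ 605.5 g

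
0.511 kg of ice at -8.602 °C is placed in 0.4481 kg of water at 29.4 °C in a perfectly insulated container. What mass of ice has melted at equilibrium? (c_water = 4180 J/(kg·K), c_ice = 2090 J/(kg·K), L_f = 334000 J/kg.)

m_melted ≈ 0.137 kg

Water can give up m c ΔT = 0.4481×4180×29.4 = 55068 J before reaching 0 °C.
Of that, 0.511×2090×8.602 = 9186.8 J goes to bring the ice to 0 °C, leaving 45881 J.
To melt every bit of ice: 0.511×334000 = 170674 J.
45881 J < 170674 J, so only part of the ice melts and the system sits at 0 °C.
Mass melted = 45881/334000 ≈ 0.1374 kg.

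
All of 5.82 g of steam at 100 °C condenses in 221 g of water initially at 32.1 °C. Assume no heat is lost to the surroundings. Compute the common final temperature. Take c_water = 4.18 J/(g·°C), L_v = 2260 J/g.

Setting the total heat transfer to zero:
steam→water at 100 °C releases m L_v = 5.82·2260 = 13153; condensate cools 100→T: 5.82·4.18·(T − 100) = 24.33(T − 100); original water: 923.78(T − 32.1)
948.11 T = 13153 + 2432.8 + 29653 = 45239
T ≈ 47.72 °C, under the boiling point, so the assumption holds.

T_f ≈ 47.7 °C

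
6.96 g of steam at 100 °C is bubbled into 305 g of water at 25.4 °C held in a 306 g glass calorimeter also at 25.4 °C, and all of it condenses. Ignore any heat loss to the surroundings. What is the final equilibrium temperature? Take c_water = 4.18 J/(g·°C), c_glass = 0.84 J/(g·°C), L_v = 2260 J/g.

Net heat exchanged in the isolated system is zero:
condense steam: −6.96×2260 = −15730
  condensate cools 100→T: 6.96×4.18×(T − 100) = 29.09(T − 100)
  original water: 1274.9(T − 25.4)
  glass cup: 306×0.84×(T − 25.4) = 257.04(T − 25.4)
1561 T = 15730 + 2909.3 + 38911 = 57550
T ≈ 36.87 °C (< 100 °C, so full condensation is consistent).

T_f ≈ 36.9 °C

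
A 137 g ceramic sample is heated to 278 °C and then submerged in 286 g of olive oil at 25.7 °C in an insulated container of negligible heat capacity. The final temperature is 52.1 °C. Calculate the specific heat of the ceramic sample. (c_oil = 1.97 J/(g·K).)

Heat lost by the ceramic sample = heat gained by the oil:
137·c·(278 − 52.1) = 286·1.97·(52.1 − 25.7)
30948 c = 14874  ⇒  c ≈ 0.4806 J/(g·K)

c ≈ 0.481 J/(g·K)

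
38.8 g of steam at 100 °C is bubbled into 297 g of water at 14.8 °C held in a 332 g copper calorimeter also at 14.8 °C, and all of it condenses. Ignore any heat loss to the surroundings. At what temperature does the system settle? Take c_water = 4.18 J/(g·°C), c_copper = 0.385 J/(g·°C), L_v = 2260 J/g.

T_f ≈ 81.1 °C

Energy conservation, ΣQ = 0:
latent heat released on condensation: 38.8×2260 = 87688
  condensed water 100 °C→T: 162.18(T − 100)
  water warms: 297×4.18×(T − 14.8) = 1241.5(T − 14.8)
  copper cup: 332×0.385×(T − 14.8) = 127.82(T − 14.8)
1531.5 T = 87688 + 16218 + 20265 = 124172
T ≈ 81.08 °C (< 100 °C, so full condensation is consistent).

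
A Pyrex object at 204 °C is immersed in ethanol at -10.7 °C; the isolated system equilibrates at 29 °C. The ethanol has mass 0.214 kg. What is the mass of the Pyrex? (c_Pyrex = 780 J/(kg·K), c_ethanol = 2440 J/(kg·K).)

m ≈ 0.152 kg

Setting the total heat transfer to zero:
m×780×(29 − 204) + 0.214×2440×(29 − (-10.7)) = 0
-136500 m = -20730
m = -20730/-136500 ≈ 0.1519 kg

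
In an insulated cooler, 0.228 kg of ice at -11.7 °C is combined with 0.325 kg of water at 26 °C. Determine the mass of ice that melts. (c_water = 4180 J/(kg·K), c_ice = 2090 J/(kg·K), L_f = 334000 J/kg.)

m_melted ≈ 0.0891 kg

Heat available from the water dropping to 0 °C: 0.325×4180×26 = 35321 J.
Warming the ice to 0 °C takes 0.228×2090×11.7 = 5575.3 J, leaving 29746 J for melting.
Melting all 0.228 kg of ice would need 0.228×334000 = 76152 J.
Since 29746 < 76152 J, not all the ice melts; equilibrium is at 0 °C.
m_melt = 29746 / L_f = 0.08906 kg.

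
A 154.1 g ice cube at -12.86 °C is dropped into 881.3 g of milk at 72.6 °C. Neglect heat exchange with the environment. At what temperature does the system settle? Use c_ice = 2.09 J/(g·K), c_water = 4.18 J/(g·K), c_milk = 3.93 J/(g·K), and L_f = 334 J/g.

T_f ≈ 47.7 °C

Conservation of energy gives ΣQ = 0:
warm ice to 0 °C: 154.1·2.09·(0 − (-12.86)) = 4141.8; latent heat to melt: 154.1·334 = 51469; meltwater 0→T: 154.1·4.18·T = 644.14 T; milk cools: 881.3·3.93·(T − 72.6) = 3463.5(T − 72.6)
4107.6 T = 251451 − 55611 = 195840
T ≈ 47.68 °C. Since T > 0 °C, the all-ice-melts assumption holds.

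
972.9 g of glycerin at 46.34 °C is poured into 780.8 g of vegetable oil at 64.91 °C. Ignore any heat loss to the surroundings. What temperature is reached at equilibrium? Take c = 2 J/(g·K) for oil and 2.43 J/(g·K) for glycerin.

Energy conservation, ΣQ = 0:
780.8*2*(T − 64.91) + 972.9*2.43*(T − 46.34) = 0
3925.7 T = 210918
T ≈ 53.73 °C

T_f ≈ 53.7 °C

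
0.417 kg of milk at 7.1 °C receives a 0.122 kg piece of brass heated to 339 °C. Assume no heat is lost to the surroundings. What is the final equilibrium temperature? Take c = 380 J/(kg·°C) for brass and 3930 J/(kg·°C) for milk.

T_f ≈ 16.2 °C

Set heat shed by the hot body equal to heat absorbed by the cold body:
0.122*380*(339 − T) = 0.417*3930*(T − 7.1)
46.36(339 − T) = 1638.8(T − 7.1)
1685.2 T = 27352  ⇒  T ≈ 16.23 °C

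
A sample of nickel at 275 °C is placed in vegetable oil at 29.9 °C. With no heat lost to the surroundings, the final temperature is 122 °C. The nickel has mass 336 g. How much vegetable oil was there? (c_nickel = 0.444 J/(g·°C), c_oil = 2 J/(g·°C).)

Heat lost by the nickel = heat gained by the oil:
336·0.444·(275 − 122) = m·2·(122 − 29.9)
184.2 m = 22825  ⇒  m ≈ 123.9 g

m ≈ 124 g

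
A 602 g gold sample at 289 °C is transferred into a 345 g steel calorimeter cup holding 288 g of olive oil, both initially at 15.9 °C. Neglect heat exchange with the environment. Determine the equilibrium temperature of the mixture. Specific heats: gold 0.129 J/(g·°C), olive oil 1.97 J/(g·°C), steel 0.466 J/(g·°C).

T_f ≈ 42.2 °C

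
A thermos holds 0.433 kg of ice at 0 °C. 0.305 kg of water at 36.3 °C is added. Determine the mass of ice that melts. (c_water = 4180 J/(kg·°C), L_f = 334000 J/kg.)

Heat available from the water dropping to 0 °C: 0.305·4180·36.3 = 46279 J.
Fully melting the ice requires m_ice L_f = 0.433·334000 = 144622 J.
Since 46279 < 144622 J, not all the ice melts; equilibrium is at 0 °C.
m_melt = 46279 / L_f = 0.1386 kg.

m_melted ≈ 0.139 kg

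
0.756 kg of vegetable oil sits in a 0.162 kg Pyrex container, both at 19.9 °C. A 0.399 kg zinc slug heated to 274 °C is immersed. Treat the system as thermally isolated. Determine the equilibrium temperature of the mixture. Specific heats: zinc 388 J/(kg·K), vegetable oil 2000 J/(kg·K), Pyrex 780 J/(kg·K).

Setting the total heat transfer to zero:
0.399×388×(T − 274) + 0.756×2000×(T − 19.9) + 0.162×780×(T − 19.9) = 0
1793.2 T = 75022
T ≈ 41.84 °C

T_f ≈ 41.8 °C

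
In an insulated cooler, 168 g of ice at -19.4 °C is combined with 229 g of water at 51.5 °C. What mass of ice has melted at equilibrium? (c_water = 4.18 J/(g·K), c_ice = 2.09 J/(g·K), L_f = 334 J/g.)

m_melted ≈ 127 g

Water can give up m c ΔT = 229·4.18·51.5 = 49297 J before reaching 0 °C.
Warming the ice to 0 °C takes 168·2.09·19.4 = 6811.7 J, leaving 42485 J for melting.
To melt every bit of ice: 168·334 = 56112 J.
42485 J < 56112 J, so only part of the ice melts and the system sits at 0 °C.
m_melted·334 = 42485  ⇒  m_melted ≈ 127.2 g.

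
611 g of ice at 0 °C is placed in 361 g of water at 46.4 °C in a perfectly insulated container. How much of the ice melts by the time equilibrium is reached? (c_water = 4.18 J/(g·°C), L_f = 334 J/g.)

Water can give up m c ΔT = 361·4.18·46.4 = 70017 J before reaching 0 °C.
Fully melting the ice requires m_ice L_f = 611·334 = 204074 J.
That's not enough to melt it all — equilibrium is at 0 °C with ice remaining.
m_melted·334 = 70017  ⇒  m_melted ≈ 209.6 g.

m_melted ≈ 210 g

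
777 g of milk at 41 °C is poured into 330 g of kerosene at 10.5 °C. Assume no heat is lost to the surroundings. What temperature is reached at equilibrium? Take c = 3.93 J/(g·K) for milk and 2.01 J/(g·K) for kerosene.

Energy conservation, ΣQ = 0:
777×3.93×(T − 41) + 330×2.01×(T − 10.5) = 0
3053.6(T − 41) + 663.3(T − 10.5) = 0
3716.9 T = 132163
T = 132163/3716.9 ≈ 35.56 °C

T_f ≈ 35.6 °C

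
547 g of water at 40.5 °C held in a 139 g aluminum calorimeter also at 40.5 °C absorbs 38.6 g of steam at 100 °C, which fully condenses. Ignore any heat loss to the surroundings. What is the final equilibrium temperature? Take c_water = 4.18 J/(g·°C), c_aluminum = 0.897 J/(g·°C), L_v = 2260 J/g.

T_f ≈ 78.1 °C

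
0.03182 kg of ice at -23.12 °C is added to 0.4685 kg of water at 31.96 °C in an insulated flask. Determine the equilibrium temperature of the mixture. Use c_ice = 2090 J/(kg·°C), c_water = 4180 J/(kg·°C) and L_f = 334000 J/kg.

T_f ≈ 24.1 °C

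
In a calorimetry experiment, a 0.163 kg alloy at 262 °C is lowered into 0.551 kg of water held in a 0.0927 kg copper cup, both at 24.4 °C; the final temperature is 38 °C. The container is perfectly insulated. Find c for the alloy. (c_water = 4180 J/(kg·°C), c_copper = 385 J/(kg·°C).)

Heat gained plus heat lost sum to zero:
0.163·c·(38 − 262) + 0.551·4180·(38 − 24.4) + 0.0927·385·(38 − 24.4) = 0
-36.51 c = -31809
c = -31809/-36.51 ≈ 871.2 J/(kg·°C)

c ≈ 871 J/(kg·°C)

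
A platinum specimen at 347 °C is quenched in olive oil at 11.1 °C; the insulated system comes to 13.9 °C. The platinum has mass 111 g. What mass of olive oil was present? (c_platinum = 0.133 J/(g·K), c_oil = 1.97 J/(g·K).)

m ≈ 892 g

Heat lost by the platinum = heat gained by the oil:
111×0.133×(347 − 13.9) = m×1.97×(13.9 − 11.1)
5.516 m = 4917.6  ⇒  m ≈ 891.5 g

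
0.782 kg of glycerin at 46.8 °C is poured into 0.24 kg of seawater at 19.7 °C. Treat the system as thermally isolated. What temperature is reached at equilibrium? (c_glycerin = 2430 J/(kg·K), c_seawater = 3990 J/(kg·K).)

T_f = Σ m_i c_i T_i / Σ m_i c_i:
T_f = (1900.3*46.8 + 957.6*19.7) / (1900.3 + 957.6)
    = 107797 / 2857.9 ≈ 37.72 °C

T_f ≈ 37.7 °C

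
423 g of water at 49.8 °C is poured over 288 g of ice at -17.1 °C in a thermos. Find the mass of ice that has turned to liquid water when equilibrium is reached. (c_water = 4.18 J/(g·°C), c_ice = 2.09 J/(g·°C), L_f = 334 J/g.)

m_melted ≈ 233 g

Water can give up m c ΔT = 423·4.18·49.8 = 88053 J before reaching 0 °C.
Of that, 288·2.09·17.1 = 10293 J goes to bring the ice to 0 °C, leaving 77761 J.
Fully melting the ice requires m_ice L_f = 288·334 = 96192 J.
That's not enough to melt it all — equilibrium is at 0 °C with ice remaining.
m_melt = 77761 / L_f = 232.8 g.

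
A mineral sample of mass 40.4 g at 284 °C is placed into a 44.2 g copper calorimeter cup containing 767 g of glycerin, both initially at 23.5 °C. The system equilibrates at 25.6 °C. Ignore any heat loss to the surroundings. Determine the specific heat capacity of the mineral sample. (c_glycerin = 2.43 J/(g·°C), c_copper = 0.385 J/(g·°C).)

Let T be the final temperature. ΣQ_i = 0:
40.4·c·(25.6 − 284) + 767·2.43·(25.6 − 23.5) + 44.2·0.385·(25.6 − 23.5) = 0
-10439 c = -3949.7
c = -3949.7/-10439 ≈ 0.3784 J/(g·°C)

c ≈ 0.378 J/(g·°C)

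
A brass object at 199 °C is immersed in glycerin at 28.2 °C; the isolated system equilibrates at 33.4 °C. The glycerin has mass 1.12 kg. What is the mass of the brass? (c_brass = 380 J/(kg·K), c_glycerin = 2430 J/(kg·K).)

m ≈ 0.225 kg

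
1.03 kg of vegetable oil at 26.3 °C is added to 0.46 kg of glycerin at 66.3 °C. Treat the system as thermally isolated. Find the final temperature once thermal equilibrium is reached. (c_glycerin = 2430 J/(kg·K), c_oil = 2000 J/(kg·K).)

T_f ≈ 40.4 °C

T_f is the heat-capacity-weighted average of the initial temperatures:
T_f = (1117.8*66.3 + 2060*26.3) / (1117.8 + 2060)
    = 128288 / 3177.8 ≈ 40.37 °C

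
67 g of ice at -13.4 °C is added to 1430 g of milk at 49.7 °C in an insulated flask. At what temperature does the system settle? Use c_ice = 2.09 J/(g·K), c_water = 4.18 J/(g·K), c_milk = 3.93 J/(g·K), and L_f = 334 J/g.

T_f ≈ 43.2 °C

Net heat exchanged in the isolated system is zero:
ice -13.4→0 °C: 67·2.09·13.4 = 1876.4; melt ice: 67·334 = 22378; meltwater 0→T: 67·4.18·T = 280.06 T; milk cools: 1430·3.93·(T − 49.7) = 5619.9(T − 49.7)
5900 T = 279309 − 24254 = 255055
T ≈ 43.23 °C. Since T > 0 °C, the all-ice-melts assumption holds.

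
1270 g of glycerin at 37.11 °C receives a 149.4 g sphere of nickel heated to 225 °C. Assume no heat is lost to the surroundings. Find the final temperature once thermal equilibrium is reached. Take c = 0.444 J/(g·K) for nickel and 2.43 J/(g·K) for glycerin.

T_f ≈ 41.1 °C

Energy conservation, ΣQ = 0:
149.4*0.444*(T − 225) + 1270*2.43*(T − 37.11) = 0
66.33(T − 225) + 3086.1(T − 37.11) = 0
(66.33 + 3086.1) T = 66.33*225 + 3086.1*37.11
T = 129450/3152.4 ≈ 41.06 °C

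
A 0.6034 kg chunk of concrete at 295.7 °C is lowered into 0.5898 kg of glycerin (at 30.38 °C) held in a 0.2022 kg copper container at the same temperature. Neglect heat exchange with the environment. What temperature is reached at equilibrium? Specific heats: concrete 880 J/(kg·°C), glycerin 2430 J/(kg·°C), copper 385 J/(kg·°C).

T_f ≈ 99.4 °C

T_f = Σ m_i c_i T_i / Σ m_i c_i:
T_f = (530.99×295.7 + 1433.2×30.38 + 77.85×30.38) / (530.99 + 1433.2 + 77.85)
    = 202920 / 2042.1 ≈ 99.37 °C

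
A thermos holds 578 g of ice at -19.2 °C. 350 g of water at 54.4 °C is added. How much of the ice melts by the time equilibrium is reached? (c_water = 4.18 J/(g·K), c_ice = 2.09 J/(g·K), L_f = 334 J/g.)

m_melted ≈ 169 g

Water can give up m c ΔT = 350×4.18×54.4 = 79587 J before reaching 0 °C.
Of that, 578×2.09×19.2 = 23194 J goes to bring the ice to 0 °C, leaving 56393 J.
To melt every bit of ice: 578×334 = 193052 J.
That's not enough to melt it all — equilibrium is at 0 °C with ice remaining.
Mass melted = 56393/334 ≈ 168.8 g.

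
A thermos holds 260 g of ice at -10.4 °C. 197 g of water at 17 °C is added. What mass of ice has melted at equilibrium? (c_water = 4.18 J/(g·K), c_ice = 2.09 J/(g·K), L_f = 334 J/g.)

m_melted ≈ 25 g

Water can give up m c ΔT = 197×4.18×17 = 13999 J before reaching 0 °C.
Warming the ice to 0 °C takes 260×2.09×10.4 = 5651.4 J, leaving 8347.5 J for melting.
Melting all 260 g of ice would need 260×334 = 86840 J.
8347.5 J < 86840 J, so only part of the ice melts and the system sits at 0 °C.
m_melt = 8347.5 / L_f = 24.99 g.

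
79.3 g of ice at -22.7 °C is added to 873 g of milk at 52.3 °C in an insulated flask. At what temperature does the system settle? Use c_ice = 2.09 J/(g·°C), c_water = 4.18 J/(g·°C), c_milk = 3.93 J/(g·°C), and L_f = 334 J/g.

T_f ≈ 39.7 °C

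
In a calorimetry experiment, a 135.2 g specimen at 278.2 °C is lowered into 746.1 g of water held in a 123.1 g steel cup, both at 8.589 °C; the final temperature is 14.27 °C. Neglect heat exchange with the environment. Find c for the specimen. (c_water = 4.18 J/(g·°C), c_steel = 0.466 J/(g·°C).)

Conservation of energy gives ΣQ = 0:
135.2×c×(14.27 − 278.2) + 746.1×4.18×(14.27 − 8.589) + 123.1×0.466×(14.27 − 8.589) = 0
-35683 c = -18043
c = -18043/-35683 ≈ 0.5056 J/(g·°C)

c ≈ 0.506 J/(g·°C)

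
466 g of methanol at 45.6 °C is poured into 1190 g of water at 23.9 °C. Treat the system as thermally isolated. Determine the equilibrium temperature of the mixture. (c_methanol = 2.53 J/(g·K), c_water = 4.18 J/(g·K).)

Taking heat into each body as positive, Σ m c ΔT = 0:
466·2.53·(T − 45.6) + 1190·4.18·(T − 23.9) = 0
6153.2 T = 172645
T = 172645 / 6153.2 = 28.1 °C

T_f ≈ 28.1 °C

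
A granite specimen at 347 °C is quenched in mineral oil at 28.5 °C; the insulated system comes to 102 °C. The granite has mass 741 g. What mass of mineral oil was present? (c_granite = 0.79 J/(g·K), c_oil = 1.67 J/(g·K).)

m ≈ 1170 g

Setting the total heat transfer to zero:
741×0.79×(102 − 347) + m×1.67×(102 − 28.5) = 0
122.74 m = 143421
m = 143421/122.74 ≈ 1168 g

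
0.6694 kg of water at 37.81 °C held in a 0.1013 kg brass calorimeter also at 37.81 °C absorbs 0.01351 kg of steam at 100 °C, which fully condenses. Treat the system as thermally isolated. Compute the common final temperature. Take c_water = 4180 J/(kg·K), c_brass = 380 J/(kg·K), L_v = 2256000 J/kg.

Heat gained plus heat lost sum to zero:
steam→water at 100 °C releases m L_v = 0.01351·2256000 = 30479
  condensed water 100 °C→T: 56.47(T − 100)
  water warms: 0.6694·4180·(T − 37.81) = 2798.1(T − 37.81)
  brass cup: 0.1013·380·(T − 37.81) = 38.49(T − 37.81)
2893.1 T = 30479 + 5647.2 + 107251 = 143377
T ≈ 49.56 °C — below 100 °C, confirming all the steam condensed.

T_f ≈ 49.6 °C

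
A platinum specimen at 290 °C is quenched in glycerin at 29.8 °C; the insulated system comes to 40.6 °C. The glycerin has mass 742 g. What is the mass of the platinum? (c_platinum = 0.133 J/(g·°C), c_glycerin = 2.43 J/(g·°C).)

Conservation of energy gives ΣQ = 0:
m×0.133×(40.6 − 290) + 742×2.43×(40.6 − 29.8) = 0
-33.17 m = -19473
m = -19473/-33.17 ≈ 587.1 g

m ≈ 587 g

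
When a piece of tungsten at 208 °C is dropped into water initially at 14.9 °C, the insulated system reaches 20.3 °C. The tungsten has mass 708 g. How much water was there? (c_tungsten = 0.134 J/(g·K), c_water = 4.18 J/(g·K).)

m ≈ 789 g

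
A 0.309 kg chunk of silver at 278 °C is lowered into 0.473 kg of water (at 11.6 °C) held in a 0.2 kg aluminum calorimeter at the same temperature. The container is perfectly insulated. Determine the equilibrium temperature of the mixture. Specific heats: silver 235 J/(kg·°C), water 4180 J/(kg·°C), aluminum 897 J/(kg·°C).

T_f ≈ 20.3 °C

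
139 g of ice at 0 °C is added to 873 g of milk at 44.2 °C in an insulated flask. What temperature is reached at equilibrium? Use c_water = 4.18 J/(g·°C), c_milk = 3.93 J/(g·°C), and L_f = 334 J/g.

Heat gained plus heat lost sum to zero:
melt ice: 139·334 = 46426; warm the meltwater: 581.02 T; milk: 3430.9(T − 44.2)
4011.9 T = 151645 − 46426 = 105219
T ≈ 26.23 °C — above 0 °C, consistent with complete melting.

T_f ≈ 26.2 °C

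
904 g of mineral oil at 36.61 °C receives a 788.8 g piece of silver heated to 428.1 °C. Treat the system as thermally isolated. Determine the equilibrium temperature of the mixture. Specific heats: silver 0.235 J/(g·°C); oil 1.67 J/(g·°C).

With ΣQ=0 the equilibrium temperature is the m·c-weighted mean:
T_f = (185.37·428.1 + 1509.7·36.61) / (185.37 + 1509.7)
    = 134625 / 1695 ≈ 79.42 °C

T_f ≈ 79.4 °C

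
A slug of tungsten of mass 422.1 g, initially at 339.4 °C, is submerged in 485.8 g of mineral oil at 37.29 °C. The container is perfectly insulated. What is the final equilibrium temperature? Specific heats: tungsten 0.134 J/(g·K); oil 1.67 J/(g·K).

T_f ≈ 57.0 °C

Taking heat into each body as positive, Σ m c ΔT = 0:
422.1×0.134×(T − 339.4) + 485.8×1.67×(T − 37.29) = 0
867.85 T = 49450
T = 49450 / 867.85 = 57 °C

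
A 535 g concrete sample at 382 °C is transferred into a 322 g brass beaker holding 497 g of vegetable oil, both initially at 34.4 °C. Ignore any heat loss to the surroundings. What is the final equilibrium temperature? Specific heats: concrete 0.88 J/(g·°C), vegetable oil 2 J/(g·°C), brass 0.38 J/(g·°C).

With ΣQ=0 the equilibrium temperature is the m·c-weighted mean:
T_f = (470.8×382 + 994×34.4 + 122.36×34.4) / (470.8 + 994 + 122.36)
    = 218248 / 1587.2 ≈ 137.51 °C

T_f ≈ 137.5 °C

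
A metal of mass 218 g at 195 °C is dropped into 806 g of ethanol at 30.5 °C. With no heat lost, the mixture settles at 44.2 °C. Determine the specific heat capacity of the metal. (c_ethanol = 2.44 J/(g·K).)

m_s c (T_s − T_f) = m_ethanol c_ethanol (T_f − T_0):
218×c×(195 − 44.2) = 806×2.44×(44.2 − 30.5)
32874 c = 26943  ⇒  c ≈ 0.8196 J/(g·K)

c ≈ 0.82 J/(g·K)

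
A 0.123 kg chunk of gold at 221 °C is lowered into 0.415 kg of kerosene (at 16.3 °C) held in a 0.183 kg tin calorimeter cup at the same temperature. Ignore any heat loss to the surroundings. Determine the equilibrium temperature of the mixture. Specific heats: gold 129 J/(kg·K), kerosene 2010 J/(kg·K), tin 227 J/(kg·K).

T_f ≈ 19.9 °C

Setting the total heat transfer to zero:
0.123*129*(T − 221) + 0.415*2010*(T − 16.3) + 0.183*227*(T − 16.3) = 0
(15.87 + 834.15 + 41.54) T = 15.87*221 + 834.15*16.3 + 41.54*16.3
T = 17780 / 891.56 = 19.9 °C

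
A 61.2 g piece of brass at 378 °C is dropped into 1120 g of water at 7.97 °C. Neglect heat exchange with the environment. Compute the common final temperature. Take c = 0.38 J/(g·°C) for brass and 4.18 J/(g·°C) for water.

T_f ≈ 9.8 °C

Heat lost by the brass equals heat gained by the water:
61.2·0.38·(378 − T) = 1120·4.18·(T − 7.97)
23.26(378 − T) = 4681.6(T − 7.97)
4704.9 T = 46103  ⇒  T ≈ 9.80 °C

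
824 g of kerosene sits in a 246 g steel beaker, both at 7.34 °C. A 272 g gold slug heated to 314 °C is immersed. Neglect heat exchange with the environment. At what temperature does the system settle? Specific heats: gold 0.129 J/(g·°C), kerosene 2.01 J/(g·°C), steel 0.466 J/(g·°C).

Heat gained plus heat lost sum to zero:
272·0.129·(T − 314) + 824·2.01·(T − 7.34) + 246·0.466·(T − 7.34) = 0
35.09(T − 314) + 1656.2(T − 7.34) + 114.64(T − 7.34) = 0
1806 T = 24016
T ≈ 13.30 °C

T_f ≈ 13.3 °C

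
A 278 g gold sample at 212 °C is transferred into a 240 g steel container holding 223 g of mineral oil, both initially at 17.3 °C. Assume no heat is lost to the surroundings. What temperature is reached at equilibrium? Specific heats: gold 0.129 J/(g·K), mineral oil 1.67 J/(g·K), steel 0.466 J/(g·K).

T_f ≈ 30.7 °C

Let T be the final temperature. ΣQ_i = 0:
278×0.129×(T − 212) + 223×1.67×(T − 17.3) + 240×0.466×(T − 17.3) = 0
35.86(T − 212) + 372.41(T − 17.3) + 111.84(T − 17.3) = 0
(35.86 + 372.41 + 111.84) T = 35.86×212 + 372.41×17.3 + 111.84×17.3
T ≈ 30.72 °C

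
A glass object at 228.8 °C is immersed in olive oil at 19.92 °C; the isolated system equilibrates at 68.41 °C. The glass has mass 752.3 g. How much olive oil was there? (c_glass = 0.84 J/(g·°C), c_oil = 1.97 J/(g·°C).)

|Q_glass| = |Q_oil|:
752.3·0.84·(228.8 − 68.41) = m·1.97·(68.41 − 19.92)
95.53 m = 101356  ⇒  m ≈ 1061 g

m ≈ 1060 g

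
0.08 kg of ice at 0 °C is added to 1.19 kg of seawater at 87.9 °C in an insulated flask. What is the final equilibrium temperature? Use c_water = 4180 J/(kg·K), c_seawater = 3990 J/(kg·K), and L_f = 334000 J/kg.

T_f ≈ 76.9 °C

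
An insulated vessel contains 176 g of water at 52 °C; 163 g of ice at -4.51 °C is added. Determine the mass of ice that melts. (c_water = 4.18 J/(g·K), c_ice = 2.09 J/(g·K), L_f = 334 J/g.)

m_melted ≈ 110 g

Water can give up m c ΔT = 176·4.18·52 = 38255 J before reaching 0 °C.
Warming the ice to 0 °C takes 163·2.09·4.51 = 1536.4 J, leaving 36719 J for melting.
Fully melting the ice requires m_ice L_f = 163·334 = 54442 J.
That's not enough to melt it all — equilibrium is at 0 °C with ice remaining.
Mass melted = 36719/334 ≈ 109.9 g.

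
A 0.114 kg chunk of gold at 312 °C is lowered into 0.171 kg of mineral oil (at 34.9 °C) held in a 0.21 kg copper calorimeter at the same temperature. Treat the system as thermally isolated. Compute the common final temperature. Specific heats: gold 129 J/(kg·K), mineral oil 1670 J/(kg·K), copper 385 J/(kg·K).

T_f = Σ m_i c_i T_i / Σ m_i c_i:
T_f = (14.71*312 + 285.57*34.9 + 80.85*34.9) / (14.71 + 285.57 + 80.85)
    = 17376 / 381.13 ≈ 45.59 °C

T_f ≈ 45.6 °C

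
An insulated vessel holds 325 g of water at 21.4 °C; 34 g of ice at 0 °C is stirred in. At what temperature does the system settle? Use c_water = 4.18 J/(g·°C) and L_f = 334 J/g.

T_f ≈ 11.8 °C

Heat gained plus heat lost sum to zero:
latent heat to melt: 34×334 = 11356; warm the meltwater: 142.12 T; water: 1358.5(T − 21.4)
1500.6 T = 29072 − 11356 = 17716
T ≈ 11.81 °C (positive, so assuming full melt was valid).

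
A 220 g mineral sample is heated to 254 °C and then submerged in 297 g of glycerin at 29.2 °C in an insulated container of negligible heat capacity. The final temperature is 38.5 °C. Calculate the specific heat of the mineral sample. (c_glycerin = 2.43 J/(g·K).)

c ≈ 0.142 J/(g·K)

Heat lost by the mineral sample = heat gained by the glycerin:
220·c·(254 − 38.5) = 297·2.43·(38.5 − 29.2)
47410 c = 6711.9  ⇒  c ≈ 0.1416 J/(g·K)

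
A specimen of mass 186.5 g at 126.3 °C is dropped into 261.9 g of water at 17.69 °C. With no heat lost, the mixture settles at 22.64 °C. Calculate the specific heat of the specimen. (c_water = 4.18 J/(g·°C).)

m_s c (T_s − T_f) = m_water c_water (T_f − T_0):
186.5·c·(126.3 − 22.64) = 261.9·4.18·(22.64 − 17.69)
19333 c = 5419  ⇒  c ≈ 0.2803 J/(g·°C)

c ≈ 0.28 J/(g·°C)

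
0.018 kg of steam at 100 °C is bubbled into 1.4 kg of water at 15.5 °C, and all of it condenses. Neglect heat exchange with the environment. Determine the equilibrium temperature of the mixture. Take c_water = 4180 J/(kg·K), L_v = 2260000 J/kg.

Taking heat into each body as positive, Σ m c ΔT = 0:
latent heat released on condensation: 0.018×2260000 = 40680
  condensed water 100 °C→T: 75.24(T − 100)
  original water: 5852(T − 15.5)
5927.2 T = 40680 + 7524 + 90706 = 138910
T ≈ 23.44 °C, under the boiling point, so the assumption holds.

T_f ≈ 23.4 °C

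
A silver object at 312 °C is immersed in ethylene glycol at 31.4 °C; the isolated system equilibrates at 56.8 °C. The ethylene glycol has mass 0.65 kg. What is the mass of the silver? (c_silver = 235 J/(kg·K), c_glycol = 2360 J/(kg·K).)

Net heat exchanged in the isolated system is zero:
m·235·(56.8 − 312) + 0.65·2360·(56.8 − 31.4) = 0
-59972 m = -38964
m = -38964/-59972 ≈ 0.6497 kg

m ≈ 0.65 kg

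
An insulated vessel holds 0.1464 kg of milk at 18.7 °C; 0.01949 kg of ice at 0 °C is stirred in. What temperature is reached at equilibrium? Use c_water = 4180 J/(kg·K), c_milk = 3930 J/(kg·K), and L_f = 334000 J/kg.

Conservation of energy gives ΣQ = 0:
latent heat to melt: 0.01949·334000 = 6509.7; warm the meltwater: 81.47 T; milk: 575.35(T − 18.7)
656.82 T = 10759 − 6509.7 = 4249.4
T ≈ 6.47 °C — above 0 °C, consistent with complete melting.

T_f ≈ 6.5 °C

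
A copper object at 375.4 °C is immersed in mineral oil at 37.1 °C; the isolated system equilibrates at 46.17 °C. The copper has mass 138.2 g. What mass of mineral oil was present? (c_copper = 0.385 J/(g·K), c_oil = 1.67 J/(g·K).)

Energy conservation, ΣQ = 0:
138.2·0.385·(46.17 − 375.4) + m·1.67·(46.17 − 37.1) = 0
15.15 m = 17517
m = 17517/15.15 ≈ 1156 g

m ≈ 1160 g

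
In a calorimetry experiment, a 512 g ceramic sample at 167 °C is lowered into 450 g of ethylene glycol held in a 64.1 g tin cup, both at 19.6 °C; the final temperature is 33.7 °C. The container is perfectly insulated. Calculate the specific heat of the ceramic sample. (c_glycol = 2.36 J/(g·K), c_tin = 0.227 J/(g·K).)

c ≈ 0.222 J/(g·K)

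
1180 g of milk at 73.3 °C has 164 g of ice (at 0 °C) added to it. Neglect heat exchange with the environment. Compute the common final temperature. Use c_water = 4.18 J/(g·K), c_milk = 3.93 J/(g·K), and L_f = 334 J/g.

T_f ≈ 53.6 °C

Heat gained plus heat lost sum to zero:
melt ice: 164·334 = 54776
  meltwater 0→T: 164·4.18·T = 685.52 T
  milk cools: 1180·3.93·(T − 73.3) = 4637.4(T − 73.3)
5322.9 T = 339921 − 54776 = 285145
T ≈ 53.57 °C — above 0 °C, consistent with complete melting.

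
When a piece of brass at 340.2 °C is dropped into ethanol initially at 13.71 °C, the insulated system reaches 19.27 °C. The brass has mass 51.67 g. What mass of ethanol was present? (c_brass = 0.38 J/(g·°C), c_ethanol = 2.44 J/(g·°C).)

|Q_brass| = |Q_ethanol|:
51.67·0.38·(340.2 − 19.27) = m·2.44·(19.27 − 13.71)
13.57 m = 6301.3  ⇒  m ≈ 464.5 g

m ≈ 464 g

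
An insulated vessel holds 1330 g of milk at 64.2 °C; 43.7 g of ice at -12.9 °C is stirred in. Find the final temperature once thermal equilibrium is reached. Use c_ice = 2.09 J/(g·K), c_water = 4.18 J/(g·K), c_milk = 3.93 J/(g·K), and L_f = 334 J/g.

Net heat exchanged in the isolated system is zero:
ice -12.9→0 °C: 43.7×2.09×12.9 = 1178.2
  melt ice: 43.7×334 = 14596
  meltwater 0→T: 43.7×4.18×T = 182.67 T
  milk cools: 1330×3.93×(T − 64.2) = 5226.9(T − 64.2)
5409.6 T = 335567 − 15774 = 319793
T ≈ 59.12 °C — above 0 °C, consistent with complete melting.

T_f ≈ 59.1 °C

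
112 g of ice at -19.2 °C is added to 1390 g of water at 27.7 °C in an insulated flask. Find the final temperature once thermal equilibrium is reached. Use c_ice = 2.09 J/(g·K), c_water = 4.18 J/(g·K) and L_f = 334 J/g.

T_f ≈ 19.0 °C

Sum of m c ΔT and latent-heat terms is zero:
ice -19.2→0 °C: 112×2.09×19.2 = 4494.3; latent heat to melt: 112×334 = 37408; warm the meltwater: 468.16 T; water: 5810.2(T − 27.7)
6278.4 T = 160943 − 41902 = 119040
T ≈ 18.96 °C — above 0 °C, consistent with complete melting.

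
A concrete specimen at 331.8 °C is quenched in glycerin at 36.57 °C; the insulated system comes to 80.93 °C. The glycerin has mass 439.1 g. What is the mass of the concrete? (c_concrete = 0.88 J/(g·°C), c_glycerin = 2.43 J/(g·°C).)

Setting the total heat transfer to zero:
m·0.88·(80.93 − 331.8) + 439.1·2.43·(80.93 − 36.57) = 0
-220.77 m = -47333
m = -47333/-220.77 ≈ 214.4 g

m ≈ 214 g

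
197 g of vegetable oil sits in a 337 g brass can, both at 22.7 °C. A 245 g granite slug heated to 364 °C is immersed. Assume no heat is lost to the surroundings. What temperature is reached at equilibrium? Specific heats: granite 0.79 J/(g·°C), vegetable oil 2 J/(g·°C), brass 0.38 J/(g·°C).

Taking heat into each body as positive, Σ m c ΔT = 0:
245*0.79*(T − 364) + 197*2*(T − 22.7) + 337*0.38*(T − 22.7) = 0
193.55(T − 364) + 394(T − 22.7) + 128.06(T − 22.7) = 0
715.61 T = 82303
T = 82303/715.61 ≈ 115.01 °C

T_f ≈ 115.0 °C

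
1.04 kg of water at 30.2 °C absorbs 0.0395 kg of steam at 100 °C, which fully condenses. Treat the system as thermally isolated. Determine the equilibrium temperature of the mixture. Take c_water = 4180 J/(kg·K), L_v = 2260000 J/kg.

Heat gained plus heat lost sum to zero:
latent heat released on condensation: 0.0395·2260000 = 89270; condensed water 100 °C→T: 165.11(T − 100); water warms: 1.04·4180·(T − 30.2) = 4347.2(T − 30.2)
4512.3 T = 89270 + 16511 + 131285 = 237066
T ≈ 52.54 °C — below 100 °C, confirming all the steam condensed.

T_f ≈ 52.5 °C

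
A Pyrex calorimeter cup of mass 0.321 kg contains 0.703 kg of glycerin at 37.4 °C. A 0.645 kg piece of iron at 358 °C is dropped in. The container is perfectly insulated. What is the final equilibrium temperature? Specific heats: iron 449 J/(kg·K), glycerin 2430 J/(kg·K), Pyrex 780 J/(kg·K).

T_f = Σ m_i c_i T_i / Σ m_i c_i:
T_f = (289.61×358 + 1708.3×37.4 + 250.38×37.4) / (289.61 + 1708.3 + 250.38)
    = 176933 / 2248.3 ≈ 78.70 °C

T_f ≈ 78.7 °C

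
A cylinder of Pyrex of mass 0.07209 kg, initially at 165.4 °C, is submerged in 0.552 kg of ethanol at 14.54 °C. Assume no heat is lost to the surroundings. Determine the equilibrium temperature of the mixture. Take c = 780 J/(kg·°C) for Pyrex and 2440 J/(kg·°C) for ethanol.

Heat lost by the Pyrex equals heat gained by the ethanol:
0.07209×780×(165.4 − T) = 0.552×2440×(T − 14.54)
56.23(165.4 − T) = 1346.9(T − 14.54)
1403.1 T = 28884  ⇒  T ≈ 20.59 °C

T_f ≈ 20.6 °C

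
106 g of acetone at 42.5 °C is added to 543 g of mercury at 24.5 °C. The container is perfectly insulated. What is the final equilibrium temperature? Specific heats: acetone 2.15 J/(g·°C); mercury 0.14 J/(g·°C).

T_f ≈ 38.0 °C

Conservation of energy gives ΣQ = 0:
106*2.15*(T − 42.5) + 543*0.14*(T − 24.5) = 0
227.9(T − 42.5) + 76.02(T − 24.5) = 0
(227.9 + 76.02) T = 227.9*42.5 + 76.02*24.5
T = 11548 / 303.92 = 38 °C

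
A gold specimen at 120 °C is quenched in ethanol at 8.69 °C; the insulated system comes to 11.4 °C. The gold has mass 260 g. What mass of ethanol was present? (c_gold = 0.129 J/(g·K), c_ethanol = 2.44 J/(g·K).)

m ≈ 551 g

Let T be the final temperature. ΣQ_i = 0:
260·0.129·(11.4 − 120) + m·2.44·(11.4 − 8.69) = 0
6.612 m = 3642.4
m = 3642.4/6.612 ≈ 550.9 g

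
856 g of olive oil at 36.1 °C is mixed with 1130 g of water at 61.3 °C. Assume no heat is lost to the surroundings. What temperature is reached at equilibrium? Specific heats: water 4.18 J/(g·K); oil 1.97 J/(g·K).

T_f = Σ m_i c_i T_i / Σ m_i c_i:
T_f = (4723.4×61.3 + 1686.3×36.1) / (4723.4 + 1686.3)
    = 350421 / 6409.7 ≈ 54.67 °C

T_f ≈ 54.7 °C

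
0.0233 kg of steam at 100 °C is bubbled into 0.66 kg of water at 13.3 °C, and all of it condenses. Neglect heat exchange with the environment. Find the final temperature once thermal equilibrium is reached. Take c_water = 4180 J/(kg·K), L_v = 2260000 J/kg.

Net heat exchanged in the isolated system is zero:
latent heat released on condensation: 0.0233·2260000 = 52658
  condensed water 100 °C→T: 97.39(T − 100)
  water warms: 0.66·4180·(T − 13.3) = 2758.8(T − 13.3)
2856.2 T = 52658 + 9739.4 + 36692 = 99089
T ≈ 34.69 °C — below 100 °C, confirming all the steam condensed.

T_f ≈ 34.7 °C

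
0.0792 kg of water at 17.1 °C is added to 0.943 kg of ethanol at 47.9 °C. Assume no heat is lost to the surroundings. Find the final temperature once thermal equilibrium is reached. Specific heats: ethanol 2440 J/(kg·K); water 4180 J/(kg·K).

Energy conservation, ΣQ = 0:
0.943×2440×(T − 47.9) + 0.0792×4180×(T − 17.1) = 0
2300.9(T − 47.9) + 331.06(T − 17.1) = 0
2632 T = 115875
T = 115875/2632 ≈ 44.03 °C

T_f ≈ 44.0 °C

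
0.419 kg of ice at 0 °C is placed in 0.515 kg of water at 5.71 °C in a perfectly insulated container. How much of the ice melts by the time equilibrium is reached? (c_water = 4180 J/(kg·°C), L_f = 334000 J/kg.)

Water can give up m c ΔT = 0.515·4180·5.71 = 12292 J before reaching 0 °C.
Fully melting the ice requires m_ice L_f = 0.419·334000 = 139946 J.
Since 12292 < 139946 J, not all the ice melts; equilibrium is at 0 °C.
m_melted·334000 = 12292  ⇒  m_melted ≈ 0.0368 kg.

m_melted ≈ 0.0368 kg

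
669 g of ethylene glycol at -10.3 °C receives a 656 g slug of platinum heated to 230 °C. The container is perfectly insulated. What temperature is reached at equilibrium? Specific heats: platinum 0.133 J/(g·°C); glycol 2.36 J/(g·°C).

T_f ≈ 2.3 °C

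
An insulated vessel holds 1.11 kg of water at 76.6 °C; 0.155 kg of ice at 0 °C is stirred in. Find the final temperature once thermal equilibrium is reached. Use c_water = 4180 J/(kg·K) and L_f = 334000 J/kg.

T_f ≈ 57.4 °C

Taking heat into each body as positive, Σ m c ΔT = 0:
latent heat to melt: 0.155×334000 = 51770
  warm the meltwater: 647.9 T
  water: 4639.8(T − 76.6)
5287.7 T = 355409 − 51770 = 303639
T ≈ 57.42 °C — above 0 °C, consistent with complete melting.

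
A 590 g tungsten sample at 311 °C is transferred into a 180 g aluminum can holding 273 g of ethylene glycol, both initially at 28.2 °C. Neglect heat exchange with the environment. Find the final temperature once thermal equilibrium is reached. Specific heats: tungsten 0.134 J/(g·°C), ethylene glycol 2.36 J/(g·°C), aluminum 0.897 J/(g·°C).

Energy conservation, ΣQ = 0:
590*0.134*(T − 311) + 273*2.36*(T − 28.2) + 180*0.897*(T − 28.2) = 0
(79.06 + 644.28 + 161.46) T = 79.06*311 + 644.28*28.2 + 161.46*28.2
T = 47310 / 884.8 = 53.5 °C

T_f ≈ 53.5 °C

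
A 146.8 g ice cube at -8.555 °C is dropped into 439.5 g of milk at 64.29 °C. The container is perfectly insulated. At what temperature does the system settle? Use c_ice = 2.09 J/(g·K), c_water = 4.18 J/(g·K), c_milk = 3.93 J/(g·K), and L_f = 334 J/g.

Heat gained plus heat lost sum to zero:
ice -8.555→0 °C: 146.8×2.09×8.555 = 2624.8
  fusion: m_ice L_f = 146.8×334 = 49031
  warm the meltwater: 613.62 T
  milk cools: 439.5×3.93×(T − 64.29) = 1727.2(T − 64.29)
2340.9 T = 111044 − 51656 = 59388
T ≈ 25.37 °C — above 0 °C, consistent with complete melting.

T_f ≈ 25.4 °C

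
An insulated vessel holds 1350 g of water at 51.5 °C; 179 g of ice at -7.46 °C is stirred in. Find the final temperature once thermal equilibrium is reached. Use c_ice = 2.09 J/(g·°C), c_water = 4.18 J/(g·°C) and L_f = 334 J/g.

T_f ≈ 35.7 °C

Taking heat into each body as positive, Σ m c ΔT = 0:
warm ice to 0 °C: 179×2.09×(0 − (-7.46)) = 2790.9
  fusion: m_ice L_f = 179×334 = 59786
  warm the meltwater: 748.22 T
  water: 5643(T − 51.5)
6391.2 T = 290614 − 62577 = 228038
T ≈ 35.68 °C (positive, so assuming full melt was valid).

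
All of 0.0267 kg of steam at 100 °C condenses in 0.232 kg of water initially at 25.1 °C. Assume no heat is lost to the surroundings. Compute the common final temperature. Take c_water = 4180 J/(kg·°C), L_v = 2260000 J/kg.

Sum of m c ΔT and latent-heat terms is zero:
condense steam: −0.0267·2260000 = −60342; condensate cools 100→T: 0.0267·4180·(T − 100) = 111.61(T − 100); water warms: 0.232·4180·(T − 25.1) = 969.76(T − 25.1)
1081.4 T = 60342 + 11161 + 24341 = 95844
T ≈ 88.63 °C (< 100 °C, so full condensation is consistent).

T_f ≈ 88.6 °C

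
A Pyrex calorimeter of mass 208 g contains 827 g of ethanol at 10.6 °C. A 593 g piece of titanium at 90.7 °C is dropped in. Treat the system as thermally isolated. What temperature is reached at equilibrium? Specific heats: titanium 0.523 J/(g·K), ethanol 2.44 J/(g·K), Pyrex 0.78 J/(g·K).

Net heat exchanged in the isolated system is zero:
593*0.523*(T − 90.7) + 827*2.44*(T − 10.6) + 208*0.78*(T − 10.6) = 0
(310.14 + 2017.9 + 162.24) T = 310.14*90.7 + 2017.9*10.6 + 162.24*10.6
T = 51239 / 2490.3 = 20.6 °C

T_f ≈ 20.6 °C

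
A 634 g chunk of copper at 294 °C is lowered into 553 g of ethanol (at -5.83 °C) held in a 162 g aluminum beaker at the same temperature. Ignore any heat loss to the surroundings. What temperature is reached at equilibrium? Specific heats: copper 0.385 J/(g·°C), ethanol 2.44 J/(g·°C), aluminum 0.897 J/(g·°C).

T_f ≈ 36.3 °C

Energy conservation, ΣQ = 0:
634·0.385·(T − 294) + 553·2.44·(T − (-5.83)) + 162·0.897·(T − (-5.83)) = 0
244.09(T − 294) + 1349.3(T − (-5.83)) + 145.31(T − (-5.83)) = 0
(244.09 + 1349.3 + 145.31) T = 244.09·294 + 1349.3·(-5.83) + 145.31·(-5.83)
T ≈ 36.26 °C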